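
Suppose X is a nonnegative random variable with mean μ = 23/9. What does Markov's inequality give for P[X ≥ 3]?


μ = E[X] = 23/9, a = 3.
Markov: P[X ≥ 3] ≤ μ/a = (23/9)/3 = 23/27.
Numerically: ≈ 0.8519.
(Since a = 3 > μ = 2.5556, the bound 23/27 is < 1 and informative.)

P[X ≥ 3] ≤ 23/27 ≈ 0.8519.


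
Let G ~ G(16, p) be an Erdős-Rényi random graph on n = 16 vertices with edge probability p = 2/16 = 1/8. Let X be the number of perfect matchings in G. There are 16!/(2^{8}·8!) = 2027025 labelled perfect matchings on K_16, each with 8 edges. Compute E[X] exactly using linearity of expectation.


K_16 has 16!/(2^{8}·8!) = 2027025 labelled perfect matchings.
For each such perfect matching H, let X_H = 1 if all 8 edges of H are present in G. Then P[X_H = 1] = p^{8} = (1/8)^{8} = 1/16777216.
By linearity of expectation: E[X] = Σ_H E[X_H] = 2027025 · p^{8} = 2027025 · 1/16777216 = 2027025/16777216.
Numerically: E[X] ≈ 0.12082.

E[X] = 2027025 · (1/8)^{8} = 2027025/16777216 ≈ 0.12082.


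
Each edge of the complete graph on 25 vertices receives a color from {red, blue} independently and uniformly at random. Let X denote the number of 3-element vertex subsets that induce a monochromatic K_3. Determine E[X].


Let X = Σ_S X_S over the C(25, 3) = 2300 subsets S of size 3, where X_S = 1 if the K_3 on S is monochromatic.
For a fixed S, the K_3 on S has C(3, 2) = 3 edges. P[all 3 edges red] = (1/2)^3, and likewise for blue, so P[monochromatic] = 2·(1/2)^3 = 2^{1 − 3} = 1/4.
By linearity: E[X] = C(25, 3) · 2^{1 − 3} = 2300 · 1/4 = 575.
Numerically: E[X] ≈ 575.00000.

E[X] = C(25,3)·2^(1−C(3,2)) = 575 ≈ 575.00000.


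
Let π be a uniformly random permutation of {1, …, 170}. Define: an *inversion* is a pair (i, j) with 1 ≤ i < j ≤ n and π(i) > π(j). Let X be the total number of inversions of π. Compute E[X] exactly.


Write X = Σ X_I over the C(170, 2) = 14365 pairs i < j, with X_I the indicator of one inversion.
There are 14365 indicators.
For each fixed pair i < j, the values π(i) and π(j) are two distinct elements of {1, …, 170} in uniformly random order; by symmetry P[π(i) > π(j)] = 1/2.
By linearity: E[X] = 14365 · (1/2) = C(170, 2) · (1/2) = 14365/2 = 14365/2 ≈ 7182.500000.

E[X] = 14365/2 = 7182.500000.


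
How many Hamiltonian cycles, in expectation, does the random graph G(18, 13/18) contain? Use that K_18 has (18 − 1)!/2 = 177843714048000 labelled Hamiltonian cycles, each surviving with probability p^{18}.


K_18 has (18 − 1)!/2 = 177843714048000 labelled Hamiltonian cycles.
For each such Hamiltonian cycle H, let X_H = 1 if all 18 edges of H are present in G. Then P[X_H = 1] = p^{18} = (13/18)^{18} = 112455406951957393129/39346408075296537575424.
By linearity of expectation: E[X] = Σ_H E[X_H] = 177843714048000 · p^{18} = 177843714048000 · 112455406951957393129/39346408075296537575424 = 1674446952588776589016668875/3294258113514384.
Numerically: E[X] ≈ 5.08e+11.

E[X] = 177843714048000 · (13/18)^{18} = 1674446952588776589016668875/3294258113514384 ≈ 5.08e+11.


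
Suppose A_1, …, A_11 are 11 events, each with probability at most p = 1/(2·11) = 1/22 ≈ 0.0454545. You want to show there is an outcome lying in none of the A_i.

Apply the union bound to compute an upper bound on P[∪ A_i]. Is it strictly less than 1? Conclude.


Union bound: P[∪_{i=1}^{11} A_i] ≤ Σ_i P[A_i] ≤ 11·p = 11·(1/22) = 1/2.
Numerically: 1/2 ≈ 0.5000000.
Is 1/2 < 1? YES.
Since P[∪ A_i] ≤ 1/2 < 1, the complement has P[∩ A_i^c] ≥ 1 − 1/2 = 1/2 > 0, so some outcome avoids every A_i.

11·p = 1/2 ≈ 0.5000000; existence CERTIFIED by the union bound.


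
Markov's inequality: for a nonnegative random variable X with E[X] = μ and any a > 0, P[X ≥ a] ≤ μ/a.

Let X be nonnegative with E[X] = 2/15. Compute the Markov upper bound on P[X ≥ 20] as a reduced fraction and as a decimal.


μ = E[X] = 2/15, a = 20.
Markov: P[X ≥ 20] ≤ μ/a = (2/15)/20 = 1/150.
Numerically: ≈ 0.007.
(Since a = 20 > μ = 0.133, the bound 1/150 is < 1 and informative.)

P[X ≥ 20] ≤ 1/150 ≈ 0.007.


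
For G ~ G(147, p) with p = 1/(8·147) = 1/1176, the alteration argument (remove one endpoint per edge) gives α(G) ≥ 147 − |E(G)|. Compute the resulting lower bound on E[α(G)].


E[|E(G)|] = C(147, 2)·p = 10731 · (1/1176) = 73/8.
E[α(G)] ≥ n − E[|E(G)|] = 147 − 73/8 = 1103/8.
Numerically: ≈ 137.87500.
(This is only a lower bound; the true E[α(G)] may be larger.)

E[α(G)] ≥ 1103/8 ≈ 137.87500.


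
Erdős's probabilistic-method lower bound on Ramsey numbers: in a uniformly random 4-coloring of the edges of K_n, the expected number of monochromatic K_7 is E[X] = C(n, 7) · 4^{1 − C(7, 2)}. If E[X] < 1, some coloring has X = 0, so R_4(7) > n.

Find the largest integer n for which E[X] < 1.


We need C(n, 7) · 4^{1 − 21} < 1, i.e. C(n, 7) < 4^{21 − 1} = 1099511627776.
Check values of n near the boundary:
  n = 178: C(178, 7) = 996867063280; 996867063280 < 1099511627776? YES
  n = 179: C(179, 7) = 1037437234460; 1037437234460 < 1099511627776? YES
  n = 180: C(180, 7) = 1079414463600; 1079414463600 < 1099511627776? YES
  n = 181: C(181, 7) = 1122839183400; 1122839183400 < 1099511627776? NO
  n = 182: C(182, 7) = 1167752750736; 1167752750736 < 1099511627776? NO
  n = 183: C(183, 7) = 1214197462413; 1214197462413 < 1099511627776? NO
The largest n with C(n, 7) < 1099511627776 is n = 180 (where E[X] = 67463403975/68719476736 ≈ 0.981722). Hence R_4(7) > 180, i.e. R_4(7) ≥ 181.

Largest n = 180; hence R_4(7) > 180.


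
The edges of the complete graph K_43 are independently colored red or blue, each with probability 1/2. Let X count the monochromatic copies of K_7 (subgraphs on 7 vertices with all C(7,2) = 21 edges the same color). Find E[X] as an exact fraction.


Let X = Σ_S X_S over the C(43, 7) = 32224114 subsets S of size 7, where X_S = 1 if the K_7 on S is monochromatic.
For a fixed S, the K_7 on S has C(7, 2) = 21 edges. P[all 21 edges red] = (1/2)^21, and likewise for blue, so P[monochromatic] = 2·(1/2)^21 = 2^{1 − 21} = 1/1048576.
By linearity: E[X] = C(43, 7) · 2^{1 − 21} = 32224114 · 1/1048576 = 16112057/524288.
Numerically: E[X] ≈ 30.7313.

E[X] = C(43,7)·2^(1−C(7,2)) = 16112057/524288 ≈ 30.7313.


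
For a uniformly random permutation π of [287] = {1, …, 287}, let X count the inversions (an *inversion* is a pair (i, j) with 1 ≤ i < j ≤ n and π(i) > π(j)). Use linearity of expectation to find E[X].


Write X = Σ X_I over the C(287, 2) = 41041 pairs i < j, with X_I the indicator of one inversion.
There are 41041 indicators.
For each fixed pair i < j, the values π(i) and π(j) are two distinct elements of {1, …, 287} in uniformly random order; by symmetry P[π(i) > π(j)] = 1/2.
By linearity: E[X] = 41041 · (1/2) = C(287, 2) · (1/2) = 41041/2 = 41041/2 ≈ 20520.5000.

E[X] = 41041/2 = 20520.5000.


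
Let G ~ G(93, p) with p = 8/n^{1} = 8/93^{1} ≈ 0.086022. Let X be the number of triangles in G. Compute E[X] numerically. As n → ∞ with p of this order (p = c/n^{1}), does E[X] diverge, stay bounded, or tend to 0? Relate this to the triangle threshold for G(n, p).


Number of potential triangles: C(93, 3) = 129766.
Each occurs with probability p³ ≈ (0.086022)³ ≈ 6.3653328e-04.
By linearity: E[X] = C(93, 3)·p³ ≈ 129766 · 6.3653328e-04 ≈ 82.60038.
Here α = 1, so p = 8/n is exactly at the triangle threshold p ~ 1/n. Asymptotically E[X] → c³/6 = 8³/6 = 256/3 ≈ 85.33333, a bounded constant. In this regime the triangle count is asymptotically Poisson(c³/6).

E[X] ≈ 82.60038; in regime p = Θ(1/n^{1}) E[X] stays bounded (at the triangle threshold p ~ 1/n).


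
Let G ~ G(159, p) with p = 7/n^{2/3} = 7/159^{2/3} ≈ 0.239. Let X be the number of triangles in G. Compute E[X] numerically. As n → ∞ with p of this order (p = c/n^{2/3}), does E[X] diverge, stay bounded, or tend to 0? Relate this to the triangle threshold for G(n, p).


Number of potential triangles: C(159, 3) = 657359.
Each occurs with probability p³ ≈ (0.239)³ ≈ 1.35675e-02.
By linearity: E[X] = C(159, 3)·p³ ≈ 657359 · 1.35675e-02 ≈ 8918.719.
Since α = 2/3 < 1, p = c/n^{2/3} ≫ 1/n is above the triangle threshold p ~ 1/n. Asymptotically E[X] ~ (c³/6)·n^{3(1−α)} = (7³/6)·n^{1} → ∞; triangles are abundant w.h.p.

E[X] ≈ 8918.719; in regime p = Θ(1/n^{2/3}) E[X] diverges (above the triangle threshold p ~ 1/n).


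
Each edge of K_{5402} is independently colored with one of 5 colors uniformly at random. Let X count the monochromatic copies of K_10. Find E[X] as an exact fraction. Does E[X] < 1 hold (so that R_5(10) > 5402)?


E[X] = C(5402, 10) · 5^{1 − 45} = 5783128765113072203495407534935 · 5^{−44} = 5783128765113072203495407534935/5684341886080801486968994140625.
As a reduced fraction: E[X] = 1156625753022614440699081506987/1136868377216160297393798828125 ≈ 1.017.
Is E[X] < 1? NO.
Since E[X] ≥ 1, the first-moment bound is inconclusive at n = 5402; it does NOT by itself certify R_5(10) > 5402.

E[X] = 1156625753022614440699081506987/1136868377216160297393798828125 ≈ 1.017; E[X] ≥ 1; first-moment method inconclusive here.


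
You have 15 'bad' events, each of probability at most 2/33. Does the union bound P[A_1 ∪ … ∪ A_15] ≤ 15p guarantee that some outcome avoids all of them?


Union bound: P[∪_{i=1}^{15} A_i] ≤ Σ_i P[A_i] ≤ 15·p = 15·(2/33) = 10/11.
Numerically: 10/11 ≈ 0.9091.
Is 10/11 < 1? YES.
Since P[∪ A_i] ≤ 10/11 < 1, the complement has P[∩ A_i^c] ≥ 1 − 10/11 = 1/11 > 0, so some outcome avoids every A_i.

15·p = 10/11 ≈ 0.9091; existence CERTIFIED by the union bound.


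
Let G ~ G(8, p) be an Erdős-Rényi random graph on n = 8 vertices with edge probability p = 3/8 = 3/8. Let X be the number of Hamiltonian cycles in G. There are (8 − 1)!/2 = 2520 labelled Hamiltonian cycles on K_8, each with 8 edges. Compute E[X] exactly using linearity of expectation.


K_8 has (8 − 1)!/2 = 2520 labelled Hamiltonian cycles.
For each such Hamiltonian cycle H, let X_H = 1 if all 8 edges of H are present in G. Then P[X_H = 1] = p^{8} = (3/8)^{8} = 6561/16777216.
Summing the indicators: E[X] = Σ_H E[X_H] = 2520 · p^{8} = 2520 · 6561/16777216 = 2066715/2097152.
Numerically: E[X] ≈ 0.98549.

E[X] = 2520 · (3/8)^{8} = 2066715/2097152 ≈ 0.98549.


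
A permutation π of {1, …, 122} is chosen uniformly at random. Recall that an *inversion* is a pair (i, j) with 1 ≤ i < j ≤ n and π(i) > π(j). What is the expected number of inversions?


Write X = Σ X_I over the C(122, 2) = 7381 pairs i < j, with X_I the indicator of one inversion.
There are 7381 indicators.
For each fixed pair i < j, the values π(i) and π(j) are two distinct elements of {1, …, 122} in uniformly random order; by symmetry P[π(i) > π(j)] = 1/2.
By linearity: E[X] = 7381 · (1/2) = C(122, 2) · (1/2) = 7381/2 = 7381/2 ≈ 3690.500000.

E[X] = 7381/2 = 3690.500000.


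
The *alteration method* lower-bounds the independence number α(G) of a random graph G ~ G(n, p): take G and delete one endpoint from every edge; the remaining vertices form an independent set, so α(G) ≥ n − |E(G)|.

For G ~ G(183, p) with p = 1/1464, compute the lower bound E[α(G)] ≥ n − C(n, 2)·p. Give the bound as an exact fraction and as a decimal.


E[|E(G)|] = C(183, 2)·p = 16653 · (1/1464) = 91/8.
E[α(G)] ≥ n − E[|E(G)|] = 183 − 91/8 = 1373/8.
Numerically: ≈ 171.6250.
(This is only a lower bound; the true E[α(G)] may be larger.)

E[α(G)] ≥ 1373/8 ≈ 171.6250.


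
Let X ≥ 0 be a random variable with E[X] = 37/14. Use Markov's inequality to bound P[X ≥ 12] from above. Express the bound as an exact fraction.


μ = E[X] = 37/14, a = 12.
Markov: P[X ≥ 12] ≤ μ/a = (37/14)/12 = 37/168.
Numerically: ≈ 0.2202.
(Since a = 12 > μ = 2.6429, the bound 37/168 is < 1 and informative.)

P[X ≥ 12] ≤ 37/168 ≈ 0.2202.


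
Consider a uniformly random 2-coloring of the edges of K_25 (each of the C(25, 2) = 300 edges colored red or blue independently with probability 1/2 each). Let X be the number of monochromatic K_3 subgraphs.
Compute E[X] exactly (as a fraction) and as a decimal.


Let X = Σ_S X_S over the C(25, 3) = 2300 subsets S of size 3, where X_S = 1 if the K_3 on S is monochromatic.
For a fixed S, the K_3 on S has C(3, 2) = 3 edges. P[all 3 edges red] = (1/2)^3, and likewise for blue, so P[monochromatic] = 2·(1/2)^3 = 2^{1 − 3} = 1/4.
Summing: E[X] = C(25, 3) · 2^{1 − 3} = 2300 · 1/4 = 575.
Numerically: E[X] ≈ 575.00000.

E[X] = C(25,3)·2^(1−C(3,2)) = 575 ≈ 575.00000.


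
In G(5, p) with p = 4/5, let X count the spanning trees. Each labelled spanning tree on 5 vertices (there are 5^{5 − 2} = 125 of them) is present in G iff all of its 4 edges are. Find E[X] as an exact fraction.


K_5 has 5^{5 − 2} = 125 labelled spanning trees.
For each such spanning tree H, let X_H = 1 if all 4 edges of H are present in G. Then P[X_H = 1] = p^{4} = (4/5)^{4} = 256/625.
Summing the indicators: E[X] = Σ_H E[X_H] = 125 · p^{4} = 125 · 256/625 = 256/5.
Numerically: E[X] ≈ 51.2.

E[X] = 125 · (4/5)^{4} = 256/5 ≈ 51.2.


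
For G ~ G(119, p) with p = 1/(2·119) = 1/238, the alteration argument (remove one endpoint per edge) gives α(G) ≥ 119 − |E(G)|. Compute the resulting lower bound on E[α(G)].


E[|E(G)|] = C(119, 2)·p = 7021 · (1/238) = 59/2.
E[α(G)] ≥ n − E[|E(G)|] = 119 − 59/2 = 179/2.
Numerically: ≈ 89.50000.
(This is only a lower bound; the true E[α(G)] may be larger.)

E[α(G)] ≥ 179/2 ≈ 89.50000.


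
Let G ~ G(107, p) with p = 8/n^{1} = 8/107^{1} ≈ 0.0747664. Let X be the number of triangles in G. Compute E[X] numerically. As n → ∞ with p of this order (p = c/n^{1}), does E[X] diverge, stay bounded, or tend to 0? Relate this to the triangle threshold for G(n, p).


Number of potential triangles: C(107, 3) = 198485.
Each occurs with probability p³ ≈ (0.0747664)³ ≈ 4.17944513e-04.
By linearity: E[X] = C(107, 3)·p³ ≈ 198485 · 4.17944513e-04 ≈ 82.955717.
Here α = 1, so p = 8/n is exactly at the triangle threshold p ~ 1/n. Asymptotically E[X] → c³/6 = 8³/6 = 256/3 ≈ 85.333333, a bounded constant. In this regime the triangle count is asymptotically Poisson(c³/6).

E[X] ≈ 82.955717; in regime p = Θ(1/n^{1}) E[X] stays bounded (at the triangle threshold p ~ 1/n).


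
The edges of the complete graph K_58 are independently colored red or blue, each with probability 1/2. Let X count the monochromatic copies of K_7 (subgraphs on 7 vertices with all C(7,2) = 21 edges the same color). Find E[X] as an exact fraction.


Let X = Σ_S X_S over the C(58, 7) = 300674088 subsets S of size 7, where X_S = 1 if the K_7 on S is monochromatic.
For a fixed S, the K_7 on S has C(7, 2) = 21 edges. P[all 21 edges red] = (1/2)^21, and likewise for blue, so P[monochromatic] = 2·(1/2)^21 = 2^{1 − 21} = 1/1048576.
Summing: E[X] = C(58, 7) · 2^{1 − 21} = 300674088 · 1/1048576 = 37584261/131072.
Numerically: E[X] ≈ 286.74516.

E[X] = C(58,7)·2^(1−C(7,2)) = 37584261/131072 ≈ 286.74516.


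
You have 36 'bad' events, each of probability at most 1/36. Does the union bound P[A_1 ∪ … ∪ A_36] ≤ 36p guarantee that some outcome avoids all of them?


Union bound: P[∪_{i=1}^{36} A_i] ≤ Σ_i P[A_i] ≤ 36·p = 36·(1/36) = 1.
Numerically: 1 ≈ 1.000.
Is 1 < 1? NO.
Since the bound 1 is ≥ 1, the union bound is uninformative here; it does NOT by itself certify existence.

36·p = 1 ≈ 1.000; existence NOT certified by the union bound.


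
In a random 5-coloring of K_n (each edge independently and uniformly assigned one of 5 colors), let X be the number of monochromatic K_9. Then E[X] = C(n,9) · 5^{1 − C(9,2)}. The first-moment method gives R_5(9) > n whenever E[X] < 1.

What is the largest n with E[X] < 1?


We need C(n, 9) · 5^{1 − 36} < 1, i.e. C(n, 9) < 5^{36 − 1} = 2910383045673370361328125.
Check values of n near the boundary:
  n = 2168: C(2168, 9) = 2867804175977929537095120; 2867804175977929537095120 < 2910383045673370361328125? YES
  n = 2169: C(2169, 9) = 2879753360044504243499683; 2879753360044504243499683 < 2910383045673370361328125? YES
  n = 2170: C(2170, 9) = 2891746779868845075610510; 2891746779868845075610510 < 2910383045673370361328125? YES
  n = 2171: C(2171, 9) = 2903784578674959601827205; 2903784578674959601827205 < 2910383045673370361328125? YES
  n = 2172: C(2172, 9) = 2915866900084148060642020; 2915866900084148060642020 < 2910383045673370361328125? NO
  n = 2173: C(2173, 9) = 2927993888115921319674265; 2927993888115921319674265 < 2910383045673370361328125? NO
  n = 2174: C(2174, 9) = 2940165687188920530702934; 2940165687188920530702934 < 2910383045673370361328125? NO
The largest n with C(n, 9) < 2910383045673370361328125 is n = 2171 (where E[X] = 580756915734991920365441/582076609134674072265625 ≈ 0.997733). Hence R_5(9) > 2171, i.e. R_5(9) ≥ 2172.

Largest n = 2171; hence R_5(9) > 2171.


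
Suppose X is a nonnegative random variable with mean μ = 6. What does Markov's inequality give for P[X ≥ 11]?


μ = E[X] = 6, a = 11.
Markov: P[X ≥ 11] ≤ μ/a = (6)/11 = 6/11.
Numerically: ≈ 0.545455.
(Since a = 11 > μ = 6.000000, the bound 6/11 is < 1 and informative.)

P[X ≥ 11] ≤ 6/11 ≈ 0.545455.


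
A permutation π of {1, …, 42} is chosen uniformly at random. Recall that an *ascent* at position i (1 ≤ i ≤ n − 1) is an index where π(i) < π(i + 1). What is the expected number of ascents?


Write X = Σ X_I over i = 1, …, 41, with X_I the indicator of one ascent.
There are 41 indicators.
For each fixed i, the pair (π(i), π(i+1)) is a uniformly random ordered pair of distinct values from {1, …, 42}; by symmetry P[π(i) < π(i+1)] = 1/2.
By linearity: E[X] = 41 · (1/2) = (42 − 1) · (1/2) = 41/2 ≈ 20.5000.

E[X] = 41/2 = 20.5000.


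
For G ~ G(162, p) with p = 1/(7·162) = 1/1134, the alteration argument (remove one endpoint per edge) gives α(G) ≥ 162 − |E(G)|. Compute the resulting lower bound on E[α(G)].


E[|E(G)|] = C(162, 2)·p = 13041 · (1/1134) = 23/2.
E[α(G)] ≥ n − E[|E(G)|] = 162 − 23/2 = 301/2.
Numerically: ≈ 150.500.
(This is only a lower bound; the true E[α(G)] may be larger.)

E[α(G)] ≥ 301/2 ≈ 150.500.


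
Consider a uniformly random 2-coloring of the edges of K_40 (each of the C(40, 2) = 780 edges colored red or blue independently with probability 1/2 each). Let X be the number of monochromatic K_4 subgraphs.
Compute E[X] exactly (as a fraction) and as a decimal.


Let X = Σ_S X_S over the C(40, 4) = 91390 subsets S of size 4, where X_S = 1 if the K_4 on S is monochromatic.
For a fixed S, the K_4 on S has C(4, 2) = 6 edges. P[all 6 edges red] = (1/2)^6, and likewise for blue, so P[monochromatic] = 2·(1/2)^6 = 2^{1 − 6} = 1/32.
By linearity of expectation: E[X] = C(40, 4) · 2^{1 − 6} = 91390 · 1/32 = 45695/16.
Numerically: E[X] ≈ 2855.93750.

E[X] = C(40,4)·2^(1−C(4,2)) = 45695/16 ≈ 2855.93750.


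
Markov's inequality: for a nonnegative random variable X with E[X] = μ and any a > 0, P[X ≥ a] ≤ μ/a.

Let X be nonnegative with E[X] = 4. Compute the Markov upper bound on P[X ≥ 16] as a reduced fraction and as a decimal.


μ = E[X] = 4, a = 16.
Markov: P[X ≥ 16] ≤ μ/a = (4)/16 = 1/4.
Numerically: ≈ 0.2500.
(Since a = 16 > μ = 4.0000, the bound 1/4 is < 1 and informative.)

P[X ≥ 16] ≤ 1/4 ≈ 0.2500.


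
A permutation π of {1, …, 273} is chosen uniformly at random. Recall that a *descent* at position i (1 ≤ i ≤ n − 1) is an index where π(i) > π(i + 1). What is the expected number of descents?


Write X = Σ X_I over i = 1, …, 272, with X_I the indicator of one descent.
There are 272 indicators.
For each fixed i, the pair (π(i), π(i+1)) is a uniformly random ordered pair of distinct values from {1, …, 273}; by symmetry P[π(i) > π(i+1)] = 1/2.
By linearity: E[X] = 272 · (1/2) = (273 − 1) · (1/2) = 136 ≈ 136.000000.

E[X] = 136 = 136.000000.


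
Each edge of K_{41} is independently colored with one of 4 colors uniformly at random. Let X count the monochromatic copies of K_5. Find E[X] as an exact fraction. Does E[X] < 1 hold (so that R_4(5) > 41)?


E[X] = C(41, 5) · 4^{1 − 10} = 749398 · 4^{−9} = 749398/262144.
As a reduced fraction: E[X] = 374699/131072 ≈ 2.858727.
Is E[X] < 1? NO.
Since E[X] ≥ 1, the first-moment bound is inconclusive at n = 41; it does NOT by itself certify R_4(5) > 41.

E[X] = 374699/131072 ≈ 2.858727; E[X] ≥ 1; first-moment method inconclusive here.


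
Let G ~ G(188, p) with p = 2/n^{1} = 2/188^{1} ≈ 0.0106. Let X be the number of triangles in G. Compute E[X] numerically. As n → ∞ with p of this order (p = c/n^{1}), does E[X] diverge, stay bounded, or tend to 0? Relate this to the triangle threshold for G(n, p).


Number of potential triangles: C(188, 3) = 1089836.
Each occurs with probability p³ ≈ (0.0106)³ ≈ 1.20397e-06.
By linearity: E[X] = C(188, 3)·p³ ≈ 1089836 · 1.20397e-06 ≈ 1.312.
Here α = 1, so p = 2/n is exactly at the triangle threshold p ~ 1/n. Asymptotically E[X] → c³/6 = 2³/6 = 4/3 ≈ 1.333, a bounded constant. In this regime the triangle count is asymptotically Poisson(c³/6).

E[X] ≈ 1.312; in regime p = Θ(1/n^{1}) E[X] stays bounded (at the triangle threshold p ~ 1/n).


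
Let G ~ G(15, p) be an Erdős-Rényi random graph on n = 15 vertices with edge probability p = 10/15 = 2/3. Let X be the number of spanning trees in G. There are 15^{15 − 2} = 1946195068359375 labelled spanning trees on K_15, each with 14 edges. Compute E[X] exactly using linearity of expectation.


K_15 has 15^{15 − 2} = 1946195068359375 labelled spanning trees.
For each such spanning tree H, let X_H = 1 if all 14 edges of H are present in G. Then P[X_H = 1] = p^{14} = (2/3)^{14} = 16384/4782969.
By linearity of expectation: E[X] = Σ_H E[X_H] = 1946195068359375 · p^{14} = 1946195068359375 · 16384/4782969 = 20000000000000/3.
Numerically: E[X] ≈ 6.66667e+12.

E[X] = 1946195068359375 · (2/3)^{14} = 20000000000000/3 ≈ 6.66667e+12.


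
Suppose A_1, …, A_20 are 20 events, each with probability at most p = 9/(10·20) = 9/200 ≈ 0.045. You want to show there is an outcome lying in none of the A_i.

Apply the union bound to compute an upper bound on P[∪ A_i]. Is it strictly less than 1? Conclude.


Union bound: P[∪_{i=1}^{20} A_i] ≤ Σ_i P[A_i] ≤ 20·p = 20·(9/200) = 9/10.
Numerically: 9/10 ≈ 0.900.
Is 9/10 < 1? YES.
Since P[∪ A_i] ≤ 9/10 < 1, the complement has P[∩ A_i^c] ≥ 1 − 9/10 = 1/10 > 0, so some outcome avoids every A_i.

20·p = 9/10 ≈ 0.900; existence CERTIFIED by the union bound.


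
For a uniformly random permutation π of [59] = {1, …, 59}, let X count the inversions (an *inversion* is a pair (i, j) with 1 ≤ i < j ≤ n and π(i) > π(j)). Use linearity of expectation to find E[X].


Write X = Σ X_I over the C(59, 2) = 1711 pairs i < j, with X_I the indicator of one inversion.
There are 1711 indicators.
For each fixed pair i < j, the values π(i) and π(j) are two distinct elements of {1, …, 59} in uniformly random order; by symmetry P[π(i) > π(j)] = 1/2.
By linearity: E[X] = 1711 · (1/2) = C(59, 2) · (1/2) = 1711/2 = 1711/2 ≈ 855.500000.

E[X] = 1711/2 = 855.500000.


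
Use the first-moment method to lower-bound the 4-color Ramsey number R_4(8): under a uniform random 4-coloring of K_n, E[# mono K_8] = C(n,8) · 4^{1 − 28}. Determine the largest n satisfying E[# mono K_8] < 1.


We need C(n, 8) · 4^{1 − 28} < 1, i.e. C(n, 8) < 4^{28 − 1} = 18014398509481984.
Check values of n near the boundary:
  n = 402: C(402, 8) = 15770615726749950; 15770615726749950 < 18014398509481984? YES
  n = 403: C(403, 8) = 16090020602228430; 16090020602228430 < 18014398509481984? YES
  n = 404: C(404, 8) = 16415071523485570; 16415071523485570 < 18014398509481984? YES
  n = 405: C(405, 8) = 16745853821188050; 16745853821188050 < 18014398509481984? YES
  n = 406: C(406, 8) = 17082453897995850; 17082453897995850 < 18014398509481984? YES
  n = 407: C(407, 8) = 17424959239309050; 17424959239309050 < 18014398509481984? YES
  n = 408: C(408, 8) = 17773458424095231; 17773458424095231 < 18014398509481984? YES
  n = 409: C(409, 8) = 18128041135797879; 18128041135797879 < 18014398509481984? NO
The largest n with C(n, 8) < 18014398509481984 is n = 408 (where E[X] = 17773458424095231/18014398509481984 ≈ 0.98663). Hence R_4(8) > 408, i.e. R_4(8) ≥ 409.

Largest n = 408; hence R_4(8) > 408.


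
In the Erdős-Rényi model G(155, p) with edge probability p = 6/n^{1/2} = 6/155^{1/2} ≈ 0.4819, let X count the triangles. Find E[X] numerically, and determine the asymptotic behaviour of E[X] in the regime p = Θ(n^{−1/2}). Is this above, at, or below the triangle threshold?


Number of potential triangles: C(155, 3) = 608685.
Each occurs with probability p³ ≈ (0.4819)³ ≈ 1.119325e-01.
By linearity: E[X] = C(155, 3)·p³ ≈ 608685 · 1.119325e-01 ≈ 68131.6338.
Since α = 1/2 < 1, p = c/n^{1/2} ≫ 1/n is above the triangle threshold p ~ 1/n. Asymptotically E[X] ~ (c³/6)·n^{3(1−α)} = (6³/6)·n^{1.5} → ∞; triangles are abundant w.h.p.

E[X] ≈ 68131.6338; in regime p = Θ(1/n^{1/2}) E[X] diverges (above the triangle threshold p ~ 1/n).


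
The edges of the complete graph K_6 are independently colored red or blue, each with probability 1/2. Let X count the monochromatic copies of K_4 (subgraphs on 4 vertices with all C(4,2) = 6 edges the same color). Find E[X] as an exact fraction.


Let X = Σ_S X_S over the C(6, 4) = 15 subsets S of size 4, where X_S = 1 if the K_4 on S is monochromatic.
For a fixed S, the K_4 on S has C(4, 2) = 6 edges. P[all 6 edges red] = (1/2)^6, and likewise for blue, so P[monochromatic] = 2·(1/2)^6 = 2^{1 − 6} = 1/32.
Summing: E[X] = C(6, 4) · 2^{1 − 6} = 15 · 1/32 = 15/32.
Numerically: E[X] ≈ 0.469.

E[X] = C(6,4)·2^(1−C(4,2)) = 15/32 ≈ 0.469.


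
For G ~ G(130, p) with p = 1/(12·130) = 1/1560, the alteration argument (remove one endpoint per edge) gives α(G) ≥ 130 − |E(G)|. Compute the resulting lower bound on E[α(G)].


E[|E(G)|] = C(130, 2)·p = 8385 · (1/1560) = 43/8.
E[α(G)] ≥ n − E[|E(G)|] = 130 − 43/8 = 997/8.
Numerically: ≈ 124.62500.
(This is only a lower bound; the true E[α(G)] may be larger.)

E[α(G)] ≥ 997/8 ≈ 124.62500.


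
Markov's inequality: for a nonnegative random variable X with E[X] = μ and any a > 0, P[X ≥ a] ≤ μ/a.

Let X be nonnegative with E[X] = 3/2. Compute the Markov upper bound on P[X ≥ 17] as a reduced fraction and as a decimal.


μ = E[X] = 3/2, a = 17.
Markov: P[X ≥ 17] ≤ μ/a = (3/2)/17 = 3/34.
Numerically: ≈ 0.088.
(Since a = 17 > μ = 1.500, the bound 3/34 is < 1 and informative.)

P[X ≥ 17] ≤ 3/34 ≈ 0.088.


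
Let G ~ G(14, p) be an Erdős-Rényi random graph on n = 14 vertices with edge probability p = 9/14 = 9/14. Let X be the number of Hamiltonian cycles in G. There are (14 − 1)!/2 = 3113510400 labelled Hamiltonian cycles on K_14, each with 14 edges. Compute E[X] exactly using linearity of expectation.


K_14 has (14 − 1)!/2 = 3113510400 labelled Hamiltonian cycles.
For each such Hamiltonian cycle H, let X_H = 1 if all 14 edges of H are present in G. Then P[X_H = 1] = p^{14} = (9/14)^{14} = 22876792454961/11112006825558016.
Summing the indicators: E[X] = Σ_H E[X_H] = 3113510400 · p^{14} = 3113510400 · 22876792454961/11112006825558016 = 19873641525435994725/3100448333024.
Numerically: E[X] ≈ 6.41e+06.

E[X] = 3113510400 · (9/14)^{14} = 19873641525435994725/3100448333024 ≈ 6.41e+06.


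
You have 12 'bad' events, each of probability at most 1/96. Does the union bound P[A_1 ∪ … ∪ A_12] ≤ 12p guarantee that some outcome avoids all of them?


Union bound: P[∪_{i=1}^{12} A_i] ≤ Σ_i P[A_i] ≤ 12·p = 12·(1/96) = 1/8.
Numerically: 1/8 ≈ 0.12500.
Is 1/8 < 1? YES.
Since P[∪ A_i] ≤ 1/8 < 1, the complement has P[∩ A_i^c] ≥ 1 − 1/8 = 7/8 > 0, so some outcome avoids every A_i.

12·p = 1/8 ≈ 0.12500; existence CERTIFIED by the union bound.


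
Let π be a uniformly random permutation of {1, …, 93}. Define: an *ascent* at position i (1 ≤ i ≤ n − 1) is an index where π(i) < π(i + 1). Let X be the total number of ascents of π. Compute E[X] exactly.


Write X = Σ X_I over i = 1, …, 92, with X_I the indicator of one ascent.
There are 92 indicators.
For each fixed i, the pair (π(i), π(i+1)) is a uniformly random ordered pair of distinct values from {1, …, 93}; by symmetry P[π(i) < π(i+1)] = 1/2.
By linearity: E[X] = 92 · (1/2) = (93 − 1) · (1/2) = 46 ≈ 46.0000.

E[X] = 46 = 46.0000.


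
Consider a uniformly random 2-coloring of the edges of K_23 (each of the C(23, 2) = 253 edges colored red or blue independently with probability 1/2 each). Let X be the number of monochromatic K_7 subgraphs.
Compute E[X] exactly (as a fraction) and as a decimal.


Let X = Σ_S X_S over the C(23, 7) = 245157 subsets S of size 7, where X_S = 1 if the K_7 on S is monochromatic.
For a fixed S, the K_7 on S has C(7, 2) = 21 edges. P[all 21 edges red] = (1/2)^21, and likewise for blue, so P[monochromatic] = 2·(1/2)^21 = 2^{1 − 21} = 1/1048576.
By linearity: E[X] = C(23, 7) · 2^{1 − 21} = 245157 · 1/1048576 = 245157/1048576.
Numerically: E[X] ≈ 0.233800.

E[X] = C(23,7)·2^(1−C(7,2)) = 245157/1048576 ≈ 0.233800.


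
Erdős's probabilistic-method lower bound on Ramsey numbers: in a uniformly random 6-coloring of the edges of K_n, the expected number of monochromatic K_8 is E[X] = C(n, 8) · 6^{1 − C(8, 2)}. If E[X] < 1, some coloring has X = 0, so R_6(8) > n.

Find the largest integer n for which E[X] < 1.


We need C(n, 8) · 6^{1 − 28} < 1, i.e. C(n, 8) < 6^{28 − 1} = 1023490369077469249536.
Check values of n near the boundary:
  n = 1592: C(1592, 8) = 1005480414540892933435; 1005480414540892933435 < 1023490369077469249536? YES
  n = 1593: C(1593, 8) = 1010555394551193970323; 1010555394551193970323 < 1023490369077469249536? YES
  n = 1594: C(1594, 8) = 1015652773590544255167; 1015652773590544255167 < 1023490369077469249536? YES
  n = 1595: C(1595, 8) = 1020772636343363633895; 1020772636343363633895 < 1023490369077469249536? YES
  n = 1596: C(1596, 8) = 1025915067760710553965; 1025915067760710553965 < 1023490369077469249536? NO
  n = 1597: C(1597, 8) = 1031080153060953275445; 1031080153060953275445 < 1023490369077469249536? NO
The largest n with C(n, 8) < 1023490369077469249536 is n = 1595 (where E[X] = 113419181815929292655/113721152119718805504 ≈ 0.997). Hence R_6(8) > 1595, i.e. R_6(8) ≥ 1596.

Largest n = 1595; hence R_6(8) > 1595.


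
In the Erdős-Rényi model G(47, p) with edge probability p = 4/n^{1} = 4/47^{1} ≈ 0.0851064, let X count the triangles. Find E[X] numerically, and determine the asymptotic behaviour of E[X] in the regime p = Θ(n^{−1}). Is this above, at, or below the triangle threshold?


Number of potential triangles: C(47, 3) = 16215.
Each occurs with probability p³ ≈ (0.0851064)³ ≈ 6.16433738e-04.
By linearity: E[X] = C(47, 3)·p³ ≈ 16215 · 6.16433738e-04 ≈ 9.995473.
Here α = 1, so p = 4/n is exactly at the triangle threshold p ~ 1/n. Asymptotically E[X] → c³/6 = 4³/6 = 32/3 ≈ 10.666667, a bounded constant. In this regime the triangle count is asymptotically Poisson(c³/6).

E[X] ≈ 9.995473; in regime p = Θ(1/n^{1}) E[X] stays bounded (at the triangle threshold p ~ 1/n).


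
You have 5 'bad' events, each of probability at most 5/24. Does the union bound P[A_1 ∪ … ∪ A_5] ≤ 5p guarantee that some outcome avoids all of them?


Union bound: P[∪_{i=1}^{5} A_i] ≤ Σ_i P[A_i] ≤ 5·p = 5·(5/24) = 25/24.
Numerically: 25/24 ≈ 1.04167.
Is 25/24 < 1? NO.
Since the bound 25/24 is ≥ 1, the union bound is uninformative here; it does NOT by itself certify existence.

5·p = 25/24 ≈ 1.04167; existence NOT certified by the union bound.


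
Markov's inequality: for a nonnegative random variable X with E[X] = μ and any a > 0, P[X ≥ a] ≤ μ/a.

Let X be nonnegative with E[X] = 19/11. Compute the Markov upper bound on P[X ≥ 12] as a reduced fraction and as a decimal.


μ = E[X] = 19/11, a = 12.
Markov: P[X ≥ 12] ≤ μ/a = (19/11)/12 = 19/132.
Numerically: ≈ 0.14394.
(Since a = 12 > μ = 1.72727, the bound 19/132 is < 1 and informative.)

P[X ≥ 12] ≤ 19/132 ≈ 0.14394.


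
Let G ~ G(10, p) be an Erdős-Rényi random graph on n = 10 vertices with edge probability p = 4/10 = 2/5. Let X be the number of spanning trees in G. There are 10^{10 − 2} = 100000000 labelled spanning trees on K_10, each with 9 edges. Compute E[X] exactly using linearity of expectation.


K_10 has 10^{10 − 2} = 100000000 labelled spanning trees.
For each such spanning tree H, let X_H = 1 if all 9 edges of H are present in G. Then P[X_H = 1] = p^{9} = (2/5)^{9} = 512/1953125.
Summing the indicators: E[X] = Σ_H E[X_H] = 100000000 · p^{9} = 100000000 · 512/1953125 = 131072/5.
Numerically: E[X] ≈ 2.621e+04.

E[X] = 100000000 · (2/5)^{9} = 131072/5 ≈ 2.621e+04.


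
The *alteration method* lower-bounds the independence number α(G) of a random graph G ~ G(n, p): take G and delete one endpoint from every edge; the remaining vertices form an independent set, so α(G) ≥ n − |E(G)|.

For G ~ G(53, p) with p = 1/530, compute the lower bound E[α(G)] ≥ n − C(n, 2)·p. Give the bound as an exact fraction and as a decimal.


E[|E(G)|] = C(53, 2)·p = 1378 · (1/530) = 13/5.
E[α(G)] ≥ n − E[|E(G)|] = 53 − 13/5 = 252/5.
Numerically: ≈ 50.4000.
(This is only a lower bound; the true E[α(G)] may be larger.)

E[α(G)] ≥ 252/5 ≈ 50.4000.


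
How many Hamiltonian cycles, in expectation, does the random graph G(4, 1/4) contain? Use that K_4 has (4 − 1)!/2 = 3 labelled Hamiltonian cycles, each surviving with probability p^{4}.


K_4 has (4 − 1)!/2 = 3 labelled Hamiltonian cycles.
For each such Hamiltonian cycle H, let X_H = 1 if all 4 edges of H are present in G. Then P[X_H = 1] = p^{4} = (1/4)^{4} = 1/256.
Summing the indicators: E[X] = Σ_H E[X_H] = 3 · p^{4} = 3 · 1/256 = 3/256.
Numerically: E[X] ≈ 0.0117.

E[X] = 3 · (1/4)^{4} = 3/256 ≈ 0.0117.


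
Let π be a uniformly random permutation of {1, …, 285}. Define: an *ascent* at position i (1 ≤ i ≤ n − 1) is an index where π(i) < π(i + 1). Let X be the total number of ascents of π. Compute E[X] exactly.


Write X = Σ X_I over i = 1, …, 284, with X_I the indicator of one ascent.
There are 284 indicators.
For each fixed i, the pair (π(i), π(i+1)) is a uniformly random ordered pair of distinct values from {1, …, 285}; by symmetry P[π(i) < π(i+1)] = 1/2.
By linearity: E[X] = 284 · (1/2) = (285 − 1) · (1/2) = 142 ≈ 142.0000.

E[X] = 142 = 142.0000.


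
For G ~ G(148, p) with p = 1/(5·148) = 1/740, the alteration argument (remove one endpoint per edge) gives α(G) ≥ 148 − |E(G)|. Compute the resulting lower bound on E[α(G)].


E[|E(G)|] = C(148, 2)·p = 10878 · (1/740) = 147/10.
E[α(G)] ≥ n − E[|E(G)|] = 148 − 147/10 = 1333/10.
Numerically: ≈ 133.300.
(This is only a lower bound; the true E[α(G)] may be larger.)

E[α(G)] ≥ 1333/10 ≈ 133.300.


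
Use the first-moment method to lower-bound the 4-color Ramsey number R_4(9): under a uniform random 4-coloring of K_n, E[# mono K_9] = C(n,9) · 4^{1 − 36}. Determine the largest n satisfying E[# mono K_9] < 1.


We need C(n, 9) · 4^{1 − 36} < 1, i.e. C(n, 9) < 4^{36 − 1} = 1180591620717411303424.
Check values of n near the boundary:
  n = 912: C(912, 9) = 1156095740032081475120; 1156095740032081475120 < 1180591620717411303424? YES
  n = 913: C(913, 9) = 1167605542753639808390; 1167605542753639808390 < 1180591620717411303424? YES
  n = 914: C(914, 9) = 1179217089587653905932; 1179217089587653905932 < 1180591620717411303424? YES
  n = 915: C(915, 9) = 1190931166636537885130; 1190931166636537885130 < 1180591620717411303424? NO
  n = 916: C(916, 9) = 1202748565202942340440; 1202748565202942340440 < 1180591620717411303424? NO
  n = 917: C(917, 9) = 1214670081818390006810; 1214670081818390006810 < 1180591620717411303424? NO
The largest n with C(n, 9) < 1180591620717411303424 is n = 914 (where E[X] = 294804272396913476483/295147905179352825856 ≈ 0.9988). Hence R_4(9) > 914, i.e. R_4(9) ≥ 915.

Largest n = 914; hence R_4(9) > 914.


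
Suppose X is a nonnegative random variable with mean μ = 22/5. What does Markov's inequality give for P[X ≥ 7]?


μ = E[X] = 22/5, a = 7.
Markov: P[X ≥ 7] ≤ μ/a = (22/5)/7 = 22/35.
Numerically: ≈ 0.629.
(Since a = 7 > μ = 4.400, the bound 22/35 is < 1 and informative.)

P[X ≥ 7] ≤ 22/35 ≈ 0.629.


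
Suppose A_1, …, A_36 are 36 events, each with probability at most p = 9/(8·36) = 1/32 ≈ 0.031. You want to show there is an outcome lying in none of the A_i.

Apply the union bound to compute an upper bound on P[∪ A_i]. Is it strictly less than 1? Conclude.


Union bound: P[∪_{i=1}^{36} A_i] ≤ Σ_i P[A_i] ≤ 36·p = 36·(1/32) = 9/8.
Numerically: 9/8 ≈ 1.125.
Is 9/8 < 1? NO.
Since the bound 9/8 is ≥ 1, the union bound is uninformative here; it does NOT by itself certify existence.

36·p = 9/8 ≈ 1.125; existence NOT certified by the union bound.


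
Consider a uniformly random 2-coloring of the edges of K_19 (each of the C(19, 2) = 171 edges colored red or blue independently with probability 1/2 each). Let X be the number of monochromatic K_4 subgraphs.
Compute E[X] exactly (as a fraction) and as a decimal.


Let X = Σ_S X_S over the C(19, 4) = 3876 subsets S of size 4, where X_S = 1 if the K_4 on S is monochromatic.
For a fixed S, the K_4 on S has C(4, 2) = 6 edges. P[all 6 edges red] = (1/2)^6, and likewise for blue, so P[monochromatic] = 2·(1/2)^6 = 2^{1 − 6} = 1/32.
By linearity of expectation: E[X] = C(19, 4) · 2^{1 − 6} = 3876 · 1/32 = 969/8.
Numerically: E[X] ≈ 121.125.

E[X] = C(19,4)·2^(1−C(4,2)) = 969/8 ≈ 121.125.


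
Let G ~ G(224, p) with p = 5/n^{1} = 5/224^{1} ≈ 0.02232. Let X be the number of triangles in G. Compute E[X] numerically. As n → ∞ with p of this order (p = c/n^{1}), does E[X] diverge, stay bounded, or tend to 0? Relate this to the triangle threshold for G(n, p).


Number of potential triangles: C(224, 3) = 1848224.
Each occurs with probability p³ ≈ (0.02232)³ ≈ 1.112157e-05.
By linearity: E[X] = C(224, 3)·p³ ≈ 1848224 · 1.112157e-05 ≈ 20.5551.
Here α = 1, so p = 5/n is exactly at the triangle threshold p ~ 1/n. Asymptotically E[X] → c³/6 = 5³/6 = 125/6 ≈ 20.8333, a bounded constant. In this regime the triangle count is asymptotically Poisson(c³/6).

E[X] ≈ 20.5551; in regime p = Θ(1/n^{1}) E[X] stays bounded (at the triangle threshold p ~ 1/n).


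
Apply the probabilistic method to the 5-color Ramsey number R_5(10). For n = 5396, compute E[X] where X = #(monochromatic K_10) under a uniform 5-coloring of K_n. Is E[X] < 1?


E[X] = C(5396, 10) · 5^{1 − 45} = 5719162629614115244962800316916 · 5^{−44} = 5719162629614115244962800316916/5684341886080801486968994140625.
As a reduced fraction: E[X] = 5719162629614115244962800316916/5684341886080801486968994140625 ≈ 1.0061.
Is E[X] < 1? NO.
Since E[X] ≥ 1, the first-moment bound is inconclusive at n = 5396; it does NOT by itself certify R_5(10) > 5396.

E[X] = 5719162629614115244962800316916/5684341886080801486968994140625 ≈ 1.0061; E[X] ≥ 1; first-moment method inconclusive here.


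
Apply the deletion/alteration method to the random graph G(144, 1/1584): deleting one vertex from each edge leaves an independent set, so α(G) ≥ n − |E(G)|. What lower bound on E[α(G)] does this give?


E[|E(G)|] = C(144, 2)·p = 10296 · (1/1584) = 13/2.
E[α(G)] ≥ n − E[|E(G)|] = 144 − 13/2 = 275/2.
Numerically: ≈ 137.500.
(This is only a lower bound; the true E[α(G)] may be larger.)

E[α(G)] ≥ 275/2 ≈ 137.500.


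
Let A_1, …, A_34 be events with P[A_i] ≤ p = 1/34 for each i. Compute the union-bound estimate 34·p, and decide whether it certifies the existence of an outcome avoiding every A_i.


Union bound: P[∪_{i=1}^{34} A_i] ≤ Σ_i P[A_i] ≤ 34·p = 34·(1/34) = 1.
Numerically: 1 ≈ 1.000.
Is 1 < 1? NO.
Since the bound 1 is ≥ 1, the union bound is uninformative here; it does NOT by itself certify existence.

34·p = 1 ≈ 1.000; existence NOT certified by the union bound.
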